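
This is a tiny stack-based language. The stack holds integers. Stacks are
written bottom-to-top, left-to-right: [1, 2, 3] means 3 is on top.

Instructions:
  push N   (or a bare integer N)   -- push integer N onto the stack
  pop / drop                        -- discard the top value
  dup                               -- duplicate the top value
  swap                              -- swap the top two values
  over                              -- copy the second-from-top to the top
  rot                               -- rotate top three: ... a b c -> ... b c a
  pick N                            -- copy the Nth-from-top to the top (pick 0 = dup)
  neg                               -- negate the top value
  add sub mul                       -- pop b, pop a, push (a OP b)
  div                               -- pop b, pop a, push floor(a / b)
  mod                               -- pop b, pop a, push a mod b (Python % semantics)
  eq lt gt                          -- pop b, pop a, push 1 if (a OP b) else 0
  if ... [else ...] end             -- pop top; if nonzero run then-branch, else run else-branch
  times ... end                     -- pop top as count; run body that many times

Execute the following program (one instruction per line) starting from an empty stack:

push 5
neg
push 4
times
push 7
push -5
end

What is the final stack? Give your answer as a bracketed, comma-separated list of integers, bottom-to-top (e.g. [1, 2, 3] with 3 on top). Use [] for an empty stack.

Answer: [-5, 7, -5, 7, -5, 7, -5, 7, -5]

Derivation:
After 'push 5': [5]
After 'neg': [-5]
After 'push 4': [-5, 4]
After 'times': [-5]
After 'push 7': [-5, 7]
After 'push -5': [-5, 7, -5]
After 'push 7': [-5, 7, -5, 7]
After 'push -5': [-5, 7, -5, 7, -5]
After 'push 7': [-5, 7, -5, 7, -5, 7]
After 'push -5': [-5, 7, -5, 7, -5, 7, -5]
After 'push 7': [-5, 7, -5, 7, -5, 7, -5, 7]
After 'push -5': [-5, 7, -5, 7, -5, 7, -5, 7, -5]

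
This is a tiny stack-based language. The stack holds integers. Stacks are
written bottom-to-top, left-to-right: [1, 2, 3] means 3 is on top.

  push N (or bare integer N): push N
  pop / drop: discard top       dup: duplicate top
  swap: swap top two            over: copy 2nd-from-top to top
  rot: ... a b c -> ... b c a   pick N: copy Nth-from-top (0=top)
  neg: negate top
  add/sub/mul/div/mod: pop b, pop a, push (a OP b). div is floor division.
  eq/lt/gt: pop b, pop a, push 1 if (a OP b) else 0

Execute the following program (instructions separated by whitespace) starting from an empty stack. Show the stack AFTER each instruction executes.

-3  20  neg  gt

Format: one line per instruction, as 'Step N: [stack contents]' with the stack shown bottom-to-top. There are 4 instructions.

Step 1: [-3]
Step 2: [-3, 20]
Step 3: [-3, -20]
Step 4: [1]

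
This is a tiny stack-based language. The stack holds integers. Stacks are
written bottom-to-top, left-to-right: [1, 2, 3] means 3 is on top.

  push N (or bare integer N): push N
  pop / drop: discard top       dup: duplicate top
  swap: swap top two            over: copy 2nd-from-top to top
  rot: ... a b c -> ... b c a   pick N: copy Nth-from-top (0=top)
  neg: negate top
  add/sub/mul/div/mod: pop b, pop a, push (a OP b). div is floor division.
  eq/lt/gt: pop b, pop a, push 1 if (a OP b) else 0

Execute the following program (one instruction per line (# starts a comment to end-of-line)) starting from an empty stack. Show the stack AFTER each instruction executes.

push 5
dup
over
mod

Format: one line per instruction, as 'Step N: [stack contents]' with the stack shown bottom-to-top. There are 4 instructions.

Step 1: [5]
Step 2: [5, 5]
Step 3: [5, 5, 5]
Step 4: [5, 0]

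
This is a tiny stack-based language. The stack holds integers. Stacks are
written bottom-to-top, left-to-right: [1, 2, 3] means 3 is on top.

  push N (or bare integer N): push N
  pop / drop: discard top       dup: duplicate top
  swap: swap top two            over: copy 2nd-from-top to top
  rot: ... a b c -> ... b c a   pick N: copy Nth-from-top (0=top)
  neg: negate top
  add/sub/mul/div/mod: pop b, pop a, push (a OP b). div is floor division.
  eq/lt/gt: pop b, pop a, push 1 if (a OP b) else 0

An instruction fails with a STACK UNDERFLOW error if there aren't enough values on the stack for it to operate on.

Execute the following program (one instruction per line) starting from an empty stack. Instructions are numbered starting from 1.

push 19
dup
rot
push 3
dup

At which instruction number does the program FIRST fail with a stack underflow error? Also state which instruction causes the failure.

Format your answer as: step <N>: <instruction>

Step 1 ('push 19'): stack = [19], depth = 1
Step 2 ('dup'): stack = [19, 19], depth = 2
Step 3 ('rot'): needs 3 value(s) but depth is 2 — STACK UNDERFLOW

Answer: step 3: rot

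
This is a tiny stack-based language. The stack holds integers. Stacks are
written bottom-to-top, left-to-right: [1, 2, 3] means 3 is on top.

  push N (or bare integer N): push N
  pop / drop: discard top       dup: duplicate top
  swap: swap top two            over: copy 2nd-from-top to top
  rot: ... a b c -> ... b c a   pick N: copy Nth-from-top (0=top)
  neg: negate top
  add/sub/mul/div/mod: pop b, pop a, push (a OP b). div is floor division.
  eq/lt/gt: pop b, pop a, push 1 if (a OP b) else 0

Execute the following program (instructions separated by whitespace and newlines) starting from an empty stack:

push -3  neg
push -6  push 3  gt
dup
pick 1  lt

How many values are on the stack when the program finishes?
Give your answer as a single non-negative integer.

Answer: 3

Derivation:
After 'push -3': stack = [-3] (depth 1)
After 'neg': stack = [3] (depth 1)
After 'push -6': stack = [3, -6] (depth 2)
After 'push 3': stack = [3, -6, 3] (depth 3)
After 'gt': stack = [3, 0] (depth 2)
After 'dup': stack = [3, 0, 0] (depth 3)
After 'pick 1': stack = [3, 0, 0, 0] (depth 4)
After 'lt': stack = [3, 0, 0] (depth 3)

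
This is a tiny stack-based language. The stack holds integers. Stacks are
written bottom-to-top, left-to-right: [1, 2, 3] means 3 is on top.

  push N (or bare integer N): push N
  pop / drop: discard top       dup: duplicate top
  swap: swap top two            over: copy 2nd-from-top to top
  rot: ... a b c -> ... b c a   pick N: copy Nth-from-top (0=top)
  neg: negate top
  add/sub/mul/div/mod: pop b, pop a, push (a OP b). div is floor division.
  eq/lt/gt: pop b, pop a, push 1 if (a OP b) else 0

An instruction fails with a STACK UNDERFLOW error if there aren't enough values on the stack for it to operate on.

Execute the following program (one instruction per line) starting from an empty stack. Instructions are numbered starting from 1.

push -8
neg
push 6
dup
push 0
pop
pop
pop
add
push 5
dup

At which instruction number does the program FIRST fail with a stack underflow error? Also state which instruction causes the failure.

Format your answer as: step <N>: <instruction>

Step 1 ('push -8'): stack = [-8], depth = 1
Step 2 ('neg'): stack = [8], depth = 1
Step 3 ('push 6'): stack = [8, 6], depth = 2
Step 4 ('dup'): stack = [8, 6, 6], depth = 3
Step 5 ('push 0'): stack = [8, 6, 6, 0], depth = 4
Step 6 ('pop'): stack = [8, 6, 6], depth = 3
Step 7 ('pop'): stack = [8, 6], depth = 2
Step 8 ('pop'): stack = [8], depth = 1
Step 9 ('add'): needs 2 value(s) but depth is 1 — STACK UNDERFLOW

Answer: step 9: add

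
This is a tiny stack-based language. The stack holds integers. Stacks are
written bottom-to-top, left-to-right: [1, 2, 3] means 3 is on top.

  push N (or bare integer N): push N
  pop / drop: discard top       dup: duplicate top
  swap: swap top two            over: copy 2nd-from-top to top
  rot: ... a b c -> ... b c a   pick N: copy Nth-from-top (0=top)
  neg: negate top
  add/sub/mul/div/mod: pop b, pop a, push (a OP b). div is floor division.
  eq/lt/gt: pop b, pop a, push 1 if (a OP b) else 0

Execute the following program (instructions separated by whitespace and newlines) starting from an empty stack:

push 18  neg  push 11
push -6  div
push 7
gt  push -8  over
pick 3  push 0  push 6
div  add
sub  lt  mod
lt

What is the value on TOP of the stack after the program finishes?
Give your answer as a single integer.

After 'push 18': [18]
After 'neg': [-18]
After 'push 11': [-18, 11]
After 'push -6': [-18, 11, -6]
After 'div': [-18, -2]
After 'push 7': [-18, -2, 7]
After 'gt': [-18, 0]
After 'push -8': [-18, 0, -8]
After 'over': [-18, 0, -8, 0]
After 'pick 3': [-18, 0, -8, 0, -18]
After 'push 0': [-18, 0, -8, 0, -18, 0]
After 'push 6': [-18, 0, -8, 0, -18, 0, 6]
After 'div': [-18, 0, -8, 0, -18, 0]
After 'add': [-18, 0, -8, 0, -18]
After 'sub': [-18, 0, -8, 18]
After 'lt': [-18, 0, 1]
After 'mod': [-18, 0]
After 'lt': [1]

Answer: 1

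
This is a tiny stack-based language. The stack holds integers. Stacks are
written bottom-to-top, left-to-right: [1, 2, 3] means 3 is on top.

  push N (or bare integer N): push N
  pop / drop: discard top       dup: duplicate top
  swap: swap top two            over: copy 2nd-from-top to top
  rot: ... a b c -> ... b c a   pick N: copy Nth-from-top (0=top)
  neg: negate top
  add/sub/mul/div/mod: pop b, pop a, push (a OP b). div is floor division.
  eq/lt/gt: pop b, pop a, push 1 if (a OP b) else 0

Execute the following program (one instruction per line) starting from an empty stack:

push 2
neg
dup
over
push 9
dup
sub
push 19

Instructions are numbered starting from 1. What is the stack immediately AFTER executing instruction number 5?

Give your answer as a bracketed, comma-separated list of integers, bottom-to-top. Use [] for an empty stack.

Answer: [-2, -2, -2, 9]

Derivation:
Step 1 ('push 2'): [2]
Step 2 ('neg'): [-2]
Step 3 ('dup'): [-2, -2]
Step 4 ('over'): [-2, -2, -2]
Step 5 ('push 9'): [-2, -2, -2, 9]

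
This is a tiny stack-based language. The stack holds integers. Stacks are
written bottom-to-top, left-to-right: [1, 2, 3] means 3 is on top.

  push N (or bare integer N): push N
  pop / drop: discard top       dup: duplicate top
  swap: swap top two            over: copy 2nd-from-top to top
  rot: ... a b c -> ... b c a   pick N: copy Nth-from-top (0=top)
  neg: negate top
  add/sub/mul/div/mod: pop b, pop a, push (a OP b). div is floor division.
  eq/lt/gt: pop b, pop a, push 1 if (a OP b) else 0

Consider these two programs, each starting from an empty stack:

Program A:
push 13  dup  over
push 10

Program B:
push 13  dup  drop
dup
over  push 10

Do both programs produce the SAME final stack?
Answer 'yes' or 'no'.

Answer: yes

Derivation:
Program A trace:
  After 'push 13': [13]
  After 'dup': [13, 13]
  After 'over': [13, 13, 13]
  After 'push 10': [13, 13, 13, 10]
Program A final stack: [13, 13, 13, 10]

Program B trace:
  After 'push 13': [13]
  After 'dup': [13, 13]
  After 'drop': [13]
  After 'dup': [13, 13]
  After 'over': [13, 13, 13]
  After 'push 10': [13, 13, 13, 10]
Program B final stack: [13, 13, 13, 10]
Same: yes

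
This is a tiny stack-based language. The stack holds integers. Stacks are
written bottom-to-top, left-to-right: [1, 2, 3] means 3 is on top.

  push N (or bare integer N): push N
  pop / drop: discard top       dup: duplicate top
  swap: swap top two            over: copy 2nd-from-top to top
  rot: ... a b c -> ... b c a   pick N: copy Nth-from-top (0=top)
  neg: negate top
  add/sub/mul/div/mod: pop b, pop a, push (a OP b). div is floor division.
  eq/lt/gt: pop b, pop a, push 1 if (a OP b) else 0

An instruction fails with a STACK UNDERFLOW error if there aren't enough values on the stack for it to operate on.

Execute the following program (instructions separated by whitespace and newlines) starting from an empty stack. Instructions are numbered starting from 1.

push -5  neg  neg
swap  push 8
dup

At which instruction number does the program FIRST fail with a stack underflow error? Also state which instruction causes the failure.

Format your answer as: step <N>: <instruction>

Step 1 ('push -5'): stack = [-5], depth = 1
Step 2 ('neg'): stack = [5], depth = 1
Step 3 ('neg'): stack = [-5], depth = 1
Step 4 ('swap'): needs 2 value(s) but depth is 1 — STACK UNDERFLOW

Answer: step 4: swap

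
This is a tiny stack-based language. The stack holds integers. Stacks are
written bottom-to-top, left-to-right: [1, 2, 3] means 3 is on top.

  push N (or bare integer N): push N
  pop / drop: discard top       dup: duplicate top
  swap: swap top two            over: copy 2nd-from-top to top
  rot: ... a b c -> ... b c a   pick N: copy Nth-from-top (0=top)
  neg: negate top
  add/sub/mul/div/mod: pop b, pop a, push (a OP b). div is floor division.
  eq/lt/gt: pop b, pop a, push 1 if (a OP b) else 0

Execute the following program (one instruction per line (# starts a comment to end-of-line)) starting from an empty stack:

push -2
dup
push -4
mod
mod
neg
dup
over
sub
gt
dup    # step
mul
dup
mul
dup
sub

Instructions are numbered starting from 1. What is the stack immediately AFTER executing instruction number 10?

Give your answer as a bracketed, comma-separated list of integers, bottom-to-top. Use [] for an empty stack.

Step 1 ('push -2'): [-2]
Step 2 ('dup'): [-2, -2]
Step 3 ('push -4'): [-2, -2, -4]
Step 4 ('mod'): [-2, -2]
Step 5 ('mod'): [0]
Step 6 ('neg'): [0]
Step 7 ('dup'): [0, 0]
Step 8 ('over'): [0, 0, 0]
Step 9 ('sub'): [0, 0]
Step 10 ('gt'): [0]

Answer: [0]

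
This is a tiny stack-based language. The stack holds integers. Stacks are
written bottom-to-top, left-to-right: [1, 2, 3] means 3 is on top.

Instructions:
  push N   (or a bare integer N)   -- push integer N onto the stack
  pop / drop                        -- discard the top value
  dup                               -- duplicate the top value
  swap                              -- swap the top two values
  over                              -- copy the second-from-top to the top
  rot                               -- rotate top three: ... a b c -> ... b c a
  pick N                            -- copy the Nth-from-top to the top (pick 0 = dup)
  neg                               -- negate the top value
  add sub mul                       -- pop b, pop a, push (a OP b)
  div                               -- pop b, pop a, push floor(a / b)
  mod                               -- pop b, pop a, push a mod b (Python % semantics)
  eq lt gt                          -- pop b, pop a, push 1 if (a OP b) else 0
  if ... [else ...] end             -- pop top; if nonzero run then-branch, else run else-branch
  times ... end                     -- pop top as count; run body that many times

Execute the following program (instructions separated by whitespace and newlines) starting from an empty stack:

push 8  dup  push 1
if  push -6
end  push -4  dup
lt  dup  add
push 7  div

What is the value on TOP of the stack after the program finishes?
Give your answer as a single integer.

Answer: 0

Derivation:
After 'push 8': [8]
After 'dup': [8, 8]
After 'push 1': [8, 8, 1]
After 'if': [8, 8]
After 'push -6': [8, 8, -6]
After 'push -4': [8, 8, -6, -4]
After 'dup': [8, 8, -6, -4, -4]
After 'lt': [8, 8, -6, 0]
After 'dup': [8, 8, -6, 0, 0]
After 'add': [8, 8, -6, 0]
After 'push 7': [8, 8, -6, 0, 7]
After 'div': [8, 8, -6, 0]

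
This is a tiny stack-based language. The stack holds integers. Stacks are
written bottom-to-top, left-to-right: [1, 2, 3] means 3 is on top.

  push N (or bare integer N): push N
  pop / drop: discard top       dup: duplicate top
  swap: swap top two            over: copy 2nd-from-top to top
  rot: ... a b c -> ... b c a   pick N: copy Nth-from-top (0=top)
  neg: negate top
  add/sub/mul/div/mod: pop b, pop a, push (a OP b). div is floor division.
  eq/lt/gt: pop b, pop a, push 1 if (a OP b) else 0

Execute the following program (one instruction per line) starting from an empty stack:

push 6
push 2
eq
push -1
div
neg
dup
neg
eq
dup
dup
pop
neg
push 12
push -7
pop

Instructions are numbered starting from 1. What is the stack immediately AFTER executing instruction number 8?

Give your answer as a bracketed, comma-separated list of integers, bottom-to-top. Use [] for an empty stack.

Answer: [0, 0]

Derivation:
Step 1 ('push 6'): [6]
Step 2 ('push 2'): [6, 2]
Step 3 ('eq'): [0]
Step 4 ('push -1'): [0, -1]
Step 5 ('div'): [0]
Step 6 ('neg'): [0]
Step 7 ('dup'): [0, 0]
Step 8 ('neg'): [0, 0]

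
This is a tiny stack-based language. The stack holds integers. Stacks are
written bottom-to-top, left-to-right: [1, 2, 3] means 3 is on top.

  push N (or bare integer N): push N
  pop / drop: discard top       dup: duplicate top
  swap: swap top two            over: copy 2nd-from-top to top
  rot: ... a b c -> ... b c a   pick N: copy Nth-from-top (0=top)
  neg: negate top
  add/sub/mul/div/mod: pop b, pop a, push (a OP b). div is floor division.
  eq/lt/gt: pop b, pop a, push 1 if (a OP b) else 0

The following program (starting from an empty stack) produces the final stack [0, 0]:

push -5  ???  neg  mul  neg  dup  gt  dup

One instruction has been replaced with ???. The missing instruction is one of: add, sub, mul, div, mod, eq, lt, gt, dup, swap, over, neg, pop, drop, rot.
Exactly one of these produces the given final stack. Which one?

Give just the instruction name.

Answer: dup

Derivation:
Stack before ???: [-5]
Stack after ???:  [-5, -5]
The instruction that transforms [-5] -> [-5, -5] is: dup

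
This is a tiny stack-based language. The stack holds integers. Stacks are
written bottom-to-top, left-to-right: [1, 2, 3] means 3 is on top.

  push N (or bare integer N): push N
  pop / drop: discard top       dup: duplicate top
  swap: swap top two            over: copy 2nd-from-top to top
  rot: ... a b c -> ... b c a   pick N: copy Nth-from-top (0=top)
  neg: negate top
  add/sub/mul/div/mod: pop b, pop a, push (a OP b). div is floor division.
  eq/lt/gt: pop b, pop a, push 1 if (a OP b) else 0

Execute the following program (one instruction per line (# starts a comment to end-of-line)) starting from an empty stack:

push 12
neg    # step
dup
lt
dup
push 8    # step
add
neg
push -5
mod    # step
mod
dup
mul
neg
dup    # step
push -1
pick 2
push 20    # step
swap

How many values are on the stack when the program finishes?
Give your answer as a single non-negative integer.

Answer: 5

Derivation:
After 'push 12': stack = [12] (depth 1)
After 'neg': stack = [-12] (depth 1)
After 'dup': stack = [-12, -12] (depth 2)
After 'lt': stack = [0] (depth 1)
After 'dup': stack = [0, 0] (depth 2)
After 'push 8': stack = [0, 0, 8] (depth 3)
After 'add': stack = [0, 8] (depth 2)
After 'neg': stack = [0, -8] (depth 2)
After 'push -5': stack = [0, -8, -5] (depth 3)
After 'mod': stack = [0, -3] (depth 2)
After 'mod': stack = [0] (depth 1)
After 'dup': stack = [0, 0] (depth 2)
After 'mul': stack = [0] (depth 1)
After 'neg': stack = [0] (depth 1)
After 'dup': stack = [0, 0] (depth 2)
After 'push -1': stack = [0, 0, -1] (depth 3)
After 'pick 2': stack = [0, 0, -1, 0] (depth 4)
After 'push 20': stack = [0, 0, -1, 0, 20] (depth 5)
After 'swap': stack = [0, 0, -1, 20, 0] (depth 5)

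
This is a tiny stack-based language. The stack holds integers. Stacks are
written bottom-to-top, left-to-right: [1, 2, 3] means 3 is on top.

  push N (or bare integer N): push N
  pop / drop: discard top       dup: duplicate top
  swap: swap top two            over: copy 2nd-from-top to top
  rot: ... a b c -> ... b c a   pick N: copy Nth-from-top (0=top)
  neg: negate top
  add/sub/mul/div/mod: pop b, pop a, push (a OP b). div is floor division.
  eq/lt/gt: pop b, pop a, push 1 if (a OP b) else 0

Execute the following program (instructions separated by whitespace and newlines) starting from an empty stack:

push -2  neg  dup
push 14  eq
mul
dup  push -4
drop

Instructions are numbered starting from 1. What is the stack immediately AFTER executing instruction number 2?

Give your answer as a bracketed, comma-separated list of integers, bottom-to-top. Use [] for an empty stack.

Answer: [2]

Derivation:
Step 1 ('push -2'): [-2]
Step 2 ('neg'): [2]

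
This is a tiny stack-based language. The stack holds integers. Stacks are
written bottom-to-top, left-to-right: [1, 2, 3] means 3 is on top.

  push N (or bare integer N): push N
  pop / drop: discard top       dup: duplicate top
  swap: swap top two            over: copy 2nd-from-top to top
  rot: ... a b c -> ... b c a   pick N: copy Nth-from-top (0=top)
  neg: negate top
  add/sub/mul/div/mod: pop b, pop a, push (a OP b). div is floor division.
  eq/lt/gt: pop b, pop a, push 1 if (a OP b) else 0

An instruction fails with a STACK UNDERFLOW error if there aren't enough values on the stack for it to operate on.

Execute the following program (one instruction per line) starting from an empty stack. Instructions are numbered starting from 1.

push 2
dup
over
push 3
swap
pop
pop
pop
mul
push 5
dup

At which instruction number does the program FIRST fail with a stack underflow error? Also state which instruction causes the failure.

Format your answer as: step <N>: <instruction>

Step 1 ('push 2'): stack = [2], depth = 1
Step 2 ('dup'): stack = [2, 2], depth = 2
Step 3 ('over'): stack = [2, 2, 2], depth = 3
Step 4 ('push 3'): stack = [2, 2, 2, 3], depth = 4
Step 5 ('swap'): stack = [2, 2, 3, 2], depth = 4
Step 6 ('pop'): stack = [2, 2, 3], depth = 3
Step 7 ('pop'): stack = [2, 2], depth = 2
Step 8 ('pop'): stack = [2], depth = 1
Step 9 ('mul'): needs 2 value(s) but depth is 1 — STACK UNDERFLOW

Answer: step 9: mul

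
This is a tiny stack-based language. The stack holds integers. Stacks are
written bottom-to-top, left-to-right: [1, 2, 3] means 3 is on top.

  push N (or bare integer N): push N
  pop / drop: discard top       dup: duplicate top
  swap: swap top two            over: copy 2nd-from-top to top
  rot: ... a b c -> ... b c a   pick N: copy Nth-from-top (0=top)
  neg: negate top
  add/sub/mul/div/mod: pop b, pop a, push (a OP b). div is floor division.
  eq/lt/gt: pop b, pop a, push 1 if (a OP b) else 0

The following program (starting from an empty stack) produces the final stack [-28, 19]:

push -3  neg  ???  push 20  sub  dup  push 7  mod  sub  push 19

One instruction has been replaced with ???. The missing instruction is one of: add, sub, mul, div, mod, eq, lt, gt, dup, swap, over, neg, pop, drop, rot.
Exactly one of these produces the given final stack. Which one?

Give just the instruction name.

Stack before ???: [3]
Stack after ???:  [-3]
The instruction that transforms [3] -> [-3] is: neg

Answer: neg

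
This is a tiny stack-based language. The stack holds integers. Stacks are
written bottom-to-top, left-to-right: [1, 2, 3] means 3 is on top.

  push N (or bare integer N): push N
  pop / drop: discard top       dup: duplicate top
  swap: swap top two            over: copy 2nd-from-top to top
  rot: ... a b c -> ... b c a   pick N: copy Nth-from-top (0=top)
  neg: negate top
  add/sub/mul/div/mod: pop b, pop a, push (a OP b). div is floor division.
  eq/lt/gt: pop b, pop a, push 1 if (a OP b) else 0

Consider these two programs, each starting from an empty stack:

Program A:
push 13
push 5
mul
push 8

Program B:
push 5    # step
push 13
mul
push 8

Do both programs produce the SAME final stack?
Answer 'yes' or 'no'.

Answer: yes

Derivation:
Program A trace:
  After 'push 13': [13]
  After 'push 5': [13, 5]
  After 'mul': [65]
  After 'push 8': [65, 8]
Program A final stack: [65, 8]

Program B trace:
  After 'push 5': [5]
  After 'push 13': [5, 13]
  After 'mul': [65]
  After 'push 8': [65, 8]
Program B final stack: [65, 8]
Same: yes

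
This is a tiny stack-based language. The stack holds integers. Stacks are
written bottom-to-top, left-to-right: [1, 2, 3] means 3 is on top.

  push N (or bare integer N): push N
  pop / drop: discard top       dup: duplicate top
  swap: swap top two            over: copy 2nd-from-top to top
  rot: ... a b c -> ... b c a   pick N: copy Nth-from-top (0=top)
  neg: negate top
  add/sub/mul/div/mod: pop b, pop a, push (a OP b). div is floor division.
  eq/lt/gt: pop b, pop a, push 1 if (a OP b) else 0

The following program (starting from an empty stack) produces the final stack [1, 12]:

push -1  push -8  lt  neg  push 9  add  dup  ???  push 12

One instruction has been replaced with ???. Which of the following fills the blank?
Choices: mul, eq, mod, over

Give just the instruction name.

Answer: eq

Derivation:
Stack before ???: [9, 9]
Stack after ???:  [1]
Checking each choice:
  mul: produces [81, 12]
  eq: MATCH
  mod: produces [0, 12]
  over: produces [9, 9, 9, 12]


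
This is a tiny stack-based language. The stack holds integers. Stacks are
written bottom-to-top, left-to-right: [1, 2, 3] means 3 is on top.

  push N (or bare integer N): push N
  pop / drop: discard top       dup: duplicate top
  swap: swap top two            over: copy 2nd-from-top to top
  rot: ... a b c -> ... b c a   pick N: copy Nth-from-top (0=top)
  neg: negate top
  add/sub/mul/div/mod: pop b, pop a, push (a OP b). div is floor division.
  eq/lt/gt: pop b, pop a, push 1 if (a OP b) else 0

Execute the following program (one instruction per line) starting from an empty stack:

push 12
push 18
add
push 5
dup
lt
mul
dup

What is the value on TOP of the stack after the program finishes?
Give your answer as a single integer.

Answer: 0

Derivation:
After 'push 12': [12]
After 'push 18': [12, 18]
After 'add': [30]
After 'push 5': [30, 5]
After 'dup': [30, 5, 5]
After 'lt': [30, 0]
After 'mul': [0]
After 'dup': [0, 0]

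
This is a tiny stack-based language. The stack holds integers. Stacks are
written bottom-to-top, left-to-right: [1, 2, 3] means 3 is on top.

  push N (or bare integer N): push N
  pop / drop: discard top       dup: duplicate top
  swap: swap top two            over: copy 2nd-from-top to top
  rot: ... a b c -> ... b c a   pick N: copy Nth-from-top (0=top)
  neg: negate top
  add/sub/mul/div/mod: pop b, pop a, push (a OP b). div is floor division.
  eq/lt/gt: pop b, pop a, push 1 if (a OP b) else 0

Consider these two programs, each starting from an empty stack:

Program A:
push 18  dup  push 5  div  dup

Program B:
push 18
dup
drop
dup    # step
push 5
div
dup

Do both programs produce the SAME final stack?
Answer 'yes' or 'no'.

Answer: yes

Derivation:
Program A trace:
  After 'push 18': [18]
  After 'dup': [18, 18]
  After 'push 5': [18, 18, 5]
  After 'div': [18, 3]
  After 'dup': [18, 3, 3]
Program A final stack: [18, 3, 3]

Program B trace:
  After 'push 18': [18]
  After 'dup': [18, 18]
  After 'drop': [18]
  After 'dup': [18, 18]
  After 'push 5': [18, 18, 5]
  After 'div': [18, 3]
  After 'dup': [18, 3, 3]
Program B final stack: [18, 3, 3]
Same: yes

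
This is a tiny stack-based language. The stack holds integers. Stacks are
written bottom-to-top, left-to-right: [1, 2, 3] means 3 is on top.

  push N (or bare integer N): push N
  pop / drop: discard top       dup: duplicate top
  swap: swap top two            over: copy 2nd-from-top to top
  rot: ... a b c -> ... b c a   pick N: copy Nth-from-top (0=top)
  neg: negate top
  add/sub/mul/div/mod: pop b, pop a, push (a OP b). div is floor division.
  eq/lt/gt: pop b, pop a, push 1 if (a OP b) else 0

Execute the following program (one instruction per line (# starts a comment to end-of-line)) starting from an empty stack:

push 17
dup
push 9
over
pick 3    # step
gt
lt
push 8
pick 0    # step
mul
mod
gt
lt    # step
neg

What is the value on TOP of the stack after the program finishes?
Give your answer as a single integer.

After 'push 17': [17]
After 'dup': [17, 17]
After 'push 9': [17, 17, 9]
After 'over': [17, 17, 9, 17]
After 'pick 3': [17, 17, 9, 17, 17]
After 'gt': [17, 17, 9, 0]
After 'lt': [17, 17, 0]
After 'push 8': [17, 17, 0, 8]
After 'pick 0': [17, 17, 0, 8, 8]
After 'mul': [17, 17, 0, 64]
After 'mod': [17, 17, 0]
After 'gt': [17, 1]
After 'lt': [0]
After 'neg': [0]

Answer: 0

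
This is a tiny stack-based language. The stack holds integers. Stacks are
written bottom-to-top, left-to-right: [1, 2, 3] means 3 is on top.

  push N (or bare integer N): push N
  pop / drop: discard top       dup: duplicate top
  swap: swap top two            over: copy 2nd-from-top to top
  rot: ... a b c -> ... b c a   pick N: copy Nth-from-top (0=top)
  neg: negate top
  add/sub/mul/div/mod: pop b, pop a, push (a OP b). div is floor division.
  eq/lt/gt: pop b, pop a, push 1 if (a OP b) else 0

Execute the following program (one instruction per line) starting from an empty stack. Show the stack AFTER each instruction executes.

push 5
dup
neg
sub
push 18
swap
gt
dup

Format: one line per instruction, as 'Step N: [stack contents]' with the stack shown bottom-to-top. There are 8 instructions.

Step 1: [5]
Step 2: [5, 5]
Step 3: [5, -5]
Step 4: [10]
Step 5: [10, 18]
Step 6: [18, 10]
Step 7: [1]
Step 8: [1, 1]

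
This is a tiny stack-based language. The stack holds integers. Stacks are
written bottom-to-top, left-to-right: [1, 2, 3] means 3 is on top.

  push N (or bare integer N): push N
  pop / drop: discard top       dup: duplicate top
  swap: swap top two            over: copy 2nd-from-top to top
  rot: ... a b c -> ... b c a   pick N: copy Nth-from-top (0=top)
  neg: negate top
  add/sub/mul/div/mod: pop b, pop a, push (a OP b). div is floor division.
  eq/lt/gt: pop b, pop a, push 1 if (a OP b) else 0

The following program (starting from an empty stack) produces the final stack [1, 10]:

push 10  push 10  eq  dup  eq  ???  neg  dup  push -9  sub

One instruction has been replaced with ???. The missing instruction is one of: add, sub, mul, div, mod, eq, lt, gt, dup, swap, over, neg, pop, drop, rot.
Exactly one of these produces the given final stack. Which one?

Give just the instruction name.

Answer: neg

Derivation:
Stack before ???: [1]
Stack after ???:  [-1]
The instruction that transforms [1] -> [-1] is: neg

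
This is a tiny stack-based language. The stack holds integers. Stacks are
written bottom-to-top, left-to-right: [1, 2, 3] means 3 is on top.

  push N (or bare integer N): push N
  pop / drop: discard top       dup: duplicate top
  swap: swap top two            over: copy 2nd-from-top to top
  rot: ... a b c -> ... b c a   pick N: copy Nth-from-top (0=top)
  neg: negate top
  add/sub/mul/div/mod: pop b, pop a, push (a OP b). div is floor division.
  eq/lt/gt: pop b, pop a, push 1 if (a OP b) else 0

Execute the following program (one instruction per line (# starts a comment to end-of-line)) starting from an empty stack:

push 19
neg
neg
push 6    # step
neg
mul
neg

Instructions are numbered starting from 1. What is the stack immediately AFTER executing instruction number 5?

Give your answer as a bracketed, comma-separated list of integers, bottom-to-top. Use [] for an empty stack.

Answer: [19, -6]

Derivation:
Step 1 ('push 19'): [19]
Step 2 ('neg'): [-19]
Step 3 ('neg'): [19]
Step 4 ('push 6'): [19, 6]
Step 5 ('neg'): [19, -6]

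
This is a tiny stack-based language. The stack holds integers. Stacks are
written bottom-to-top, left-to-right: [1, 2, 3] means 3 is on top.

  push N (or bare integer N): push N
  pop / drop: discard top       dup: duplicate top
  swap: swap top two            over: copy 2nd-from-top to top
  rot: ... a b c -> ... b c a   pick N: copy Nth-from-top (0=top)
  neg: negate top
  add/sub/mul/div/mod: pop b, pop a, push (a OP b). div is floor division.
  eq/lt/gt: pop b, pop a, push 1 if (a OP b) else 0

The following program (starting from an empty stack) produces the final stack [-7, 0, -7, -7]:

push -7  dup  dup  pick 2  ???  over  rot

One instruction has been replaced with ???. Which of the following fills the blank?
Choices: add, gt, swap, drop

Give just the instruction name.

Answer: gt

Derivation:
Stack before ???: [-7, -7, -7, -7]
Stack after ???:  [-7, -7, 0]
Checking each choice:
  add: produces [-7, -14, -7, -7]
  gt: MATCH
  swap: produces [-7, -7, -7, -7, -7]
  drop: produces [-7, -7, -7, -7]


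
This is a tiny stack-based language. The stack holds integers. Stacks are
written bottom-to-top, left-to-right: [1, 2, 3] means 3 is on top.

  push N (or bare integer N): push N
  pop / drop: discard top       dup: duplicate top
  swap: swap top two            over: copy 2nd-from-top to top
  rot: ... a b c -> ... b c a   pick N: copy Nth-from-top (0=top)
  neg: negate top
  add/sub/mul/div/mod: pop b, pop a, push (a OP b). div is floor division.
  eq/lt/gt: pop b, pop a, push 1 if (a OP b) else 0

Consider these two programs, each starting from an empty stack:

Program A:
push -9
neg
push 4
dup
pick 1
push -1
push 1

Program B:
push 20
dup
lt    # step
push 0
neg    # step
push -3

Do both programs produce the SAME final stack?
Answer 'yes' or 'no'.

Program A trace:
  After 'push -9': [-9]
  After 'neg': [9]
  After 'push 4': [9, 4]
  After 'dup': [9, 4, 4]
  After 'pick 1': [9, 4, 4, 4]
  After 'push -1': [9, 4, 4, 4, -1]
  After 'push 1': [9, 4, 4, 4, -1, 1]
Program A final stack: [9, 4, 4, 4, -1, 1]

Program B trace:
  After 'push 20': [20]
  After 'dup': [20, 20]
  After 'lt': [0]
  After 'push 0': [0, 0]
  After 'neg': [0, 0]
  After 'push -3': [0, 0, -3]
Program B final stack: [0, 0, -3]
Same: no

Answer: no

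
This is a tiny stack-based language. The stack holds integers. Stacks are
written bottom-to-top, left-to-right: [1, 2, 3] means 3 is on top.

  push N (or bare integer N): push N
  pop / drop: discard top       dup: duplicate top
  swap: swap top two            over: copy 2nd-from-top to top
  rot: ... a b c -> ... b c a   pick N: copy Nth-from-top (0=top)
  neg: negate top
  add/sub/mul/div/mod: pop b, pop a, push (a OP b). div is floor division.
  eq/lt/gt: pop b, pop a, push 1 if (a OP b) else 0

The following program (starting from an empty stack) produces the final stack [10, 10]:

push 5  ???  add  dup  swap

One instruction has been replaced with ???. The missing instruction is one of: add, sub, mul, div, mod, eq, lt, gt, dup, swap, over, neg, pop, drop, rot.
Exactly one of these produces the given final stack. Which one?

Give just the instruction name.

Answer: dup

Derivation:
Stack before ???: [5]
Stack after ???:  [5, 5]
The instruction that transforms [5] -> [5, 5] is: dup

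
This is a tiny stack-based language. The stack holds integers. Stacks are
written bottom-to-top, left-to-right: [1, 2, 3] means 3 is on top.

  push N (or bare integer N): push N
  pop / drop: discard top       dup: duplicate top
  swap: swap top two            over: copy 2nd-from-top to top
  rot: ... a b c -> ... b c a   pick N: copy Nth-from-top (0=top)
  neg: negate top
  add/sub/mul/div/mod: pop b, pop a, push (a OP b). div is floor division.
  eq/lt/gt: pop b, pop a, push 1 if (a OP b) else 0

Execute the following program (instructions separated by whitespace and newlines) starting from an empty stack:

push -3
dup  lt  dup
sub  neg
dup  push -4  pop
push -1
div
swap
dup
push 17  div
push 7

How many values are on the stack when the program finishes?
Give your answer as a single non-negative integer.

Answer: 4

Derivation:
After 'push -3': stack = [-3] (depth 1)
After 'dup': stack = [-3, -3] (depth 2)
After 'lt': stack = [0] (depth 1)
After 'dup': stack = [0, 0] (depth 2)
After 'sub': stack = [0] (depth 1)
After 'neg': stack = [0] (depth 1)
After 'dup': stack = [0, 0] (depth 2)
After 'push -4': stack = [0, 0, -4] (depth 3)
After 'pop': stack = [0, 0] (depth 2)
After 'push -1': stack = [0, 0, -1] (depth 3)
After 'div': stack = [0, 0] (depth 2)
After 'swap': stack = [0, 0] (depth 2)
After 'dup': stack = [0, 0, 0] (depth 3)
After 'push 17': stack = [0, 0, 0, 17] (depth 4)
After 'div': stack = [0, 0, 0] (depth 3)
After 'push 7': stack = [0, 0, 0, 7] (depth 4)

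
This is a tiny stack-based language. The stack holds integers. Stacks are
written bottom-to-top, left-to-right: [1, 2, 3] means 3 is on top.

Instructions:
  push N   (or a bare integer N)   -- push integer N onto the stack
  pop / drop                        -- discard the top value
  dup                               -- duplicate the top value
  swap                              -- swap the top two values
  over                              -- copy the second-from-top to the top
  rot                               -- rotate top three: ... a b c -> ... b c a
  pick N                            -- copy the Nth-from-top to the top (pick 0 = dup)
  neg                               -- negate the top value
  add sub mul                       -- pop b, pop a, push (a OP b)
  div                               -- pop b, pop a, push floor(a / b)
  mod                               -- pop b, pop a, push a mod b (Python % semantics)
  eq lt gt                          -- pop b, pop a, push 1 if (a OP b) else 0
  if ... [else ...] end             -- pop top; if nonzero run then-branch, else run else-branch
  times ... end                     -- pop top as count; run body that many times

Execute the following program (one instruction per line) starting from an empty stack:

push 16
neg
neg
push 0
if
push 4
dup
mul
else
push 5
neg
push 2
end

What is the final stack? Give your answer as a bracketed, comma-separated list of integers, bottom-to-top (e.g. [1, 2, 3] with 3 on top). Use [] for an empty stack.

After 'push 16': [16]
After 'neg': [-16]
After 'neg': [16]
After 'push 0': [16, 0]
After 'if': [16]
After 'push 5': [16, 5]
After 'neg': [16, -5]
After 'push 2': [16, -5, 2]

Answer: [16, -5, 2]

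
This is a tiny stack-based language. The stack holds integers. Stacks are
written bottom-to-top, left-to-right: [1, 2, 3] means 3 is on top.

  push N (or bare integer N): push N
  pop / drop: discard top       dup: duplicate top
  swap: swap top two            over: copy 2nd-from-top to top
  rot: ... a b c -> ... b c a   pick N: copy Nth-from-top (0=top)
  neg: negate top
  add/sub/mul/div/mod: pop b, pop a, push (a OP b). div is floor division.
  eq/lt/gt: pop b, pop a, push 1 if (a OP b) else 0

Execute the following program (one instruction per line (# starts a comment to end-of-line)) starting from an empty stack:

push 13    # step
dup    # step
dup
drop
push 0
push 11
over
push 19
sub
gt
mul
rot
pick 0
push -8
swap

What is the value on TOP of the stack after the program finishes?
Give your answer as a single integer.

Answer: 13

Derivation:
After 'push 13': [13]
After 'dup': [13, 13]
After 'dup': [13, 13, 13]
After 'drop': [13, 13]
After 'push 0': [13, 13, 0]
After 'push 11': [13, 13, 0, 11]
After 'over': [13, 13, 0, 11, 0]
After 'push 19': [13, 13, 0, 11, 0, 19]
After 'sub': [13, 13, 0, 11, -19]
After 'gt': [13, 13, 0, 1]
After 'mul': [13, 13, 0]
After 'rot': [13, 0, 13]
After 'pick 0': [13, 0, 13, 13]
After 'push -8': [13, 0, 13, 13, -8]
After 'swap': [13, 0, 13, -8, 13]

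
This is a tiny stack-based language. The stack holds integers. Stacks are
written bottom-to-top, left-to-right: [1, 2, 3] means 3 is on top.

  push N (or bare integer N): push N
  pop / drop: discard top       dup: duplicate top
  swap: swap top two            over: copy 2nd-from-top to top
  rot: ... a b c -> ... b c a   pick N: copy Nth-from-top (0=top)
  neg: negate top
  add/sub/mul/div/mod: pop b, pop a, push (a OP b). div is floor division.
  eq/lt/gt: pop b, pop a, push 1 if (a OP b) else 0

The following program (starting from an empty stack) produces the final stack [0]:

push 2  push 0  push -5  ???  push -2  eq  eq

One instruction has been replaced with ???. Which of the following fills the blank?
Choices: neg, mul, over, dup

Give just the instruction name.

Answer: mul

Derivation:
Stack before ???: [2, 0, -5]
Stack after ???:  [2, 0]
Checking each choice:
  neg: produces [2, 1]
  mul: MATCH
  over: produces [2, 0, 0]
  dup: produces [2, 0, 0]


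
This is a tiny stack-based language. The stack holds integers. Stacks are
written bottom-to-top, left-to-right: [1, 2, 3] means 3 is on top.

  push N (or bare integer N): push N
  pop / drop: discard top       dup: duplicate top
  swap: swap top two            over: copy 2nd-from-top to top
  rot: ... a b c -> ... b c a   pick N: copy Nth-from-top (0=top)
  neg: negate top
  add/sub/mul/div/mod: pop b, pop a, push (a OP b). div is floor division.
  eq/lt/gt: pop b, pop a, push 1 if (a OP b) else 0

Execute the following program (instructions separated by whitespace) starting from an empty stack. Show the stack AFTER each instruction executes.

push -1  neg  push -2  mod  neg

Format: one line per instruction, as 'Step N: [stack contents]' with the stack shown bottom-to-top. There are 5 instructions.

Step 1: [-1]
Step 2: [1]
Step 3: [1, -2]
Step 4: [-1]
Step 5: [1]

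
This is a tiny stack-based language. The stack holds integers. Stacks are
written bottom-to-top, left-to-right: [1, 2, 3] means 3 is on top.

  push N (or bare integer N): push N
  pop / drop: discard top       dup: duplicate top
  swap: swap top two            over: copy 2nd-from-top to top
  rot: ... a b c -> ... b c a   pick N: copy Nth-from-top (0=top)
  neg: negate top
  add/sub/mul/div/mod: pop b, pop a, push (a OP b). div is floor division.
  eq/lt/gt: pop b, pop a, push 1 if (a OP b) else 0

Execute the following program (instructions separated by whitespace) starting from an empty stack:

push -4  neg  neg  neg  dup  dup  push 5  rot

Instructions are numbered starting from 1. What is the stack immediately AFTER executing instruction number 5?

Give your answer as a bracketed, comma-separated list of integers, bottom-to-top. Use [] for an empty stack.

Step 1 ('push -4'): [-4]
Step 2 ('neg'): [4]
Step 3 ('neg'): [-4]
Step 4 ('neg'): [4]
Step 5 ('dup'): [4, 4]

Answer: [4, 4]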